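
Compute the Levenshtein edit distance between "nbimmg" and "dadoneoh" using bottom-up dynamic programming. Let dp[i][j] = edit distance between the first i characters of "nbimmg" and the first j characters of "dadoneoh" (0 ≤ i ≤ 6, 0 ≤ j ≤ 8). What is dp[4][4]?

4

   ''  d  a  d  o  n  e  o  h
''  0  1  2  3  4  5  6  7  8
 n  1  1  2  3  4  4  5  6  7
 b  2  2  2  3  4  5  5  6  7
 i  3  3  3  3  4  5  6  6  7
 m  4  4  4  4  4  5  6  7  7
 m  5  5  5  5  5  5  6  7  8
 g  6  6  6  6  6  6  6  7  8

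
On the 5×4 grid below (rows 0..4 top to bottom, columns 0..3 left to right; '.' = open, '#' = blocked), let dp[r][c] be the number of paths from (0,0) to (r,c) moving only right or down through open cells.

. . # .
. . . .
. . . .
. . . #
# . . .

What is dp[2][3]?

7

r\c   0   1   2   3
  0   1   1   0   0
  1   1   2   2   2
  2   1   3   5   7
  3   1   4   9   0
  4   0   4  13  13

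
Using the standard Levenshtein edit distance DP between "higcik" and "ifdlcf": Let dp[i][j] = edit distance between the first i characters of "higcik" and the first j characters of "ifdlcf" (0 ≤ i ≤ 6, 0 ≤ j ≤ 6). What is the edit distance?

   ''  i  f  d  l  c  f
''  0  1  2  3  4  5  6
 h  1  1  2  3  4  5  6
 i  2  1  2  3  4  5  6
 g  3  2  2  3  4  5  6
 c  4  3  3  3  4  4  5
 i  5  4  4  4  4  5  5
 k  6  5  5  5  5  5  6

6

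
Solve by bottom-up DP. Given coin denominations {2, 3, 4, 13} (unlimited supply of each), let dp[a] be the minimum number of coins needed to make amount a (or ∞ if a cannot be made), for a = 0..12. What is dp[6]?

 a  0  1  2  3  4  5  6  7  8  9 10 11 12
dp  0  -  1  1  1  2  2  2  2  3  3  3  3
(- denotes ∞ / unreachable)

2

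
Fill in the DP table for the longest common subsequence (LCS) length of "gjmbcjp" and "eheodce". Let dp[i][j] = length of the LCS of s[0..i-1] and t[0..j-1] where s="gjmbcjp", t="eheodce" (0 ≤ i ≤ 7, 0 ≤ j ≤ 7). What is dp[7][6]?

   ''  e  h  e  o  d  c  e
''  0  0  0  0  0  0  0  0
 g  0  0  0  0  0  0  0  0
 j  0  0  0  0  0  0  0  0
 m  0  0  0  0  0  0  0  0
 b  0  0  0  0  0  0  0  0
 c  0  0  0  0  0  0  1  1
 j  0  0  0  0  0  0  1  1
 p  0  0  0  0  0  0  1  1

1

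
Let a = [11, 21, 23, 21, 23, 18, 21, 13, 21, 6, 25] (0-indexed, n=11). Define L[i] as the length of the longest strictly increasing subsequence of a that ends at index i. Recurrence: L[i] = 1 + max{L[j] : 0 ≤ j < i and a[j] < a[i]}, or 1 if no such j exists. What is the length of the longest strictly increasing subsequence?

   i    0    1    2    3    4    5    6    7    8    9   10
a[i]   11   21   23   21   23   18   21   13   21    6   25
L[i]    1    2    3    2    3    2    3    2    3    1    4

4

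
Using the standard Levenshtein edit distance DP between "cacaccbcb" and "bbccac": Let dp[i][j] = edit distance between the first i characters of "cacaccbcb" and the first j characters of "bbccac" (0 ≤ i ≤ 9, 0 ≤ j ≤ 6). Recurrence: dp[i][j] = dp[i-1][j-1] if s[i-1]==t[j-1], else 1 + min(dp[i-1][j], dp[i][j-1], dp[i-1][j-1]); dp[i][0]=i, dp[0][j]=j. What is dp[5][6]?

   ''  b  b  c  c  a  c
''  0  1  2  3  4  5  6
 c  1  1  2  2  3  4  5
 a  2  2  2  3  3  3  4
 c  3  3  3  2  3  4  3
 a  4  4  4  3  3  3  4
 c  5  5  5  4  3  4  3
 c  6  6  6  5  4  4  4
 b  7  6  6  6  5  5  5
 c  8  7  7  6  6  6  5
 b  9  8  7  7  7  7  6

3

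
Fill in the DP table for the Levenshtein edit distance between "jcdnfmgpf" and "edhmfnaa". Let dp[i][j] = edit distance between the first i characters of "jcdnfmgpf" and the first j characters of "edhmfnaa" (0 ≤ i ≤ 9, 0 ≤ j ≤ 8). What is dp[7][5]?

   ''  e  d  h  m  f  n  a  a
''  0  1  2  3  4  5  6  7  8
 j  1  1  2  3  4  5  6  7  8
 c  2  2  2  3  4  5  6  7  8
 d  3  3  2  3  4  5  6  7  8
 n  4  4  3  3  4  5  5  6  7
 f  5  5  4  4  4  4  5  6  7
 m  6  6  5  5  4  5  5  6  7
 g  7  7  6  6  5  5  6  6  7
 p  8  8  7  7  6  6  6  7  7
 f  9  9  8  8  7  6  7  7  8

5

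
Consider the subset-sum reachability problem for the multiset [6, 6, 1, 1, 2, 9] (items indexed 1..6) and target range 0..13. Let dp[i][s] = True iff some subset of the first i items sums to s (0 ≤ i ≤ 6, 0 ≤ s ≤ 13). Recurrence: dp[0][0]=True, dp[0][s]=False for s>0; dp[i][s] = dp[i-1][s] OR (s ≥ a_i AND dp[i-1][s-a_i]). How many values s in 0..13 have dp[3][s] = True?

6

i\s   0   1   2   3   4   5   6   7   8   9  10  11  12  13
  0   T   F   F   F   F   F   F   F   F   F   F   F   F   F
  1   T   F   F   F   F   F   T   F   F   F   F   F   F   F
  2   T   F   F   F   F   F   T   F   F   F   F   F   T   F
  3   T   T   F   F   F   F   T   T   F   F   F   F   T   T
  4   T   T   T   F   F   F   T   T   T   F   F   F   T   T
  5   T   T   T   T   T   F   T   T   T   T   T   F   T   T
  6   T   T   T   T   T   F   T   T   T   T   T   T   T   T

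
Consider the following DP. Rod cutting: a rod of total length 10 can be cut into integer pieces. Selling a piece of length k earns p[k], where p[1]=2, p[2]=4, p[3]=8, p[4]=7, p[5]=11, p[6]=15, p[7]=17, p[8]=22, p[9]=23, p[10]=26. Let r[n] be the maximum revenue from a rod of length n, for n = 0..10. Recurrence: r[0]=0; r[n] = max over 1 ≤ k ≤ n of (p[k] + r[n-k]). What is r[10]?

   n    0    1    2    3    4    5    6    7    8    9   10
r[n]    0    2    4    8   10   12   16   18   22   24   26

26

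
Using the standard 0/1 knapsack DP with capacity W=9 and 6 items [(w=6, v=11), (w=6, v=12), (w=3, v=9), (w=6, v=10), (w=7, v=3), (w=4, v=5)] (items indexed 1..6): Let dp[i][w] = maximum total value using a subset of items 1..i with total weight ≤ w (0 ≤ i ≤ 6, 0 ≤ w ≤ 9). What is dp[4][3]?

i\w   0   1   2   3   4   5   6   7   8   9
  0   0   0   0   0   0   0   0   0   0   0
  1   0   0   0   0   0   0  11  11  11  11
  2   0   0   0   0   0   0  12  12  12  12
  3   0   0   0   9   9   9  12  12  12  21
  4   0   0   0   9   9   9  12  12  12  21
  5   0   0   0   9   9   9  12  12  12  21
  6   0   0   0   9   9   9  12  14  14  21

9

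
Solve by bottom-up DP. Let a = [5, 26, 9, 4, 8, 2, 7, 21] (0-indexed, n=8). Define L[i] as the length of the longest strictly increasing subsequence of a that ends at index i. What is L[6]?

2

   i    0    1    2    3    4    5    6    7
a[i]    5   26    9    4    8    2    7   21
L[i]    1    2    2    1    2    1    2    3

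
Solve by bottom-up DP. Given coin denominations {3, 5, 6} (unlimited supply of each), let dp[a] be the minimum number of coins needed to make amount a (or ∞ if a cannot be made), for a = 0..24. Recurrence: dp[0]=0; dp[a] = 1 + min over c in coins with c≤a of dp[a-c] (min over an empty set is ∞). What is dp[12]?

 a  0  1  2  3  4  5  6  7  8  9 10 11 12 13 14 15 16 17 18 19 20 21 22 23 24
dp  0  -  -  1  -  1  1  -  2  2  2  2  2  3  3  3  3  3  3  4  4  4  4  4  4
(- denotes ∞ / unreachable)

2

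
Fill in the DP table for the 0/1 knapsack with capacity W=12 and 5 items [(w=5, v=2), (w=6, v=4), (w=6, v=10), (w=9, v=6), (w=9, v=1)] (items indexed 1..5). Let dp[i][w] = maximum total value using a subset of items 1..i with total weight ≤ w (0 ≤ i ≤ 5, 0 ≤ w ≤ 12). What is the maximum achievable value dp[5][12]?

i\w   0   1   2   3   4   5   6   7   8   9  10  11  12
  0   0   0   0   0   0   0   0   0   0   0   0   0   0
  1   0   0   0   0   0   2   2   2   2   2   2   2   2
  2   0   0   0   0   0   2   4   4   4   4   4   6   6
  3   0   0   0   0   0   2  10  10  10  10  10  12  14
  4   0   0   0   0   0   2  10  10  10  10  10  12  14
  5   0   0   0   0   0   2  10  10  10  10  10  12  14

14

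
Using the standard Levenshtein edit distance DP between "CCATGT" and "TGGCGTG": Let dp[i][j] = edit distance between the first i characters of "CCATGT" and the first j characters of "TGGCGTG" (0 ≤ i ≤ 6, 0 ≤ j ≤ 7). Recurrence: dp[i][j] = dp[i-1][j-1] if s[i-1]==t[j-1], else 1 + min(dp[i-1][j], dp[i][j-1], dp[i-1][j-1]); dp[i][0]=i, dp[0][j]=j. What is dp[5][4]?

5

   ''  T  G  G  C  G  T  G
''  0  1  2  3  4  5  6  7
 C  1  1  2  3  3  4  5  6
 C  2  2  2  3  3  4  5  6
 A  3  3  3  3  4  4  5  6
 T  4  3  4  4  4  5  4  5
 G  5  4  3  4  5  4  5  4
 T  6  5  4  4  5  5  4  5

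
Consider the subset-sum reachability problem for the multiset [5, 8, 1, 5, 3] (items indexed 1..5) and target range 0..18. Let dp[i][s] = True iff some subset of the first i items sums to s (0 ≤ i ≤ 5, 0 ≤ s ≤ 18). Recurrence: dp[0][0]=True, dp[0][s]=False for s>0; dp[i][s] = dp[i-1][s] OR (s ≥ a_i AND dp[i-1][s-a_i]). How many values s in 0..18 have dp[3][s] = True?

8

i\s   0   1   2   3   4   5   6   7   8   9  10  11  12  13  14  15  16  17  18
  0   T   F   F   F   F   F   F   F   F   F   F   F   F   F   F   F   F   F   F
  1   T   F   F   F   F   T   F   F   F   F   F   F   F   F   F   F   F   F   F
  2   T   F   F   F   F   T   F   F   T   F   F   F   F   T   F   F   F   F   F
  3   T   T   F   F   F   T   T   F   T   T   F   F   F   T   T   F   F   F   F
  4   T   T   F   F   F   T   T   F   T   T   T   T   F   T   T   F   F   F   T
  5   T   T   F   T   T   T   T   F   T   T   T   T   T   T   T   F   T   T   T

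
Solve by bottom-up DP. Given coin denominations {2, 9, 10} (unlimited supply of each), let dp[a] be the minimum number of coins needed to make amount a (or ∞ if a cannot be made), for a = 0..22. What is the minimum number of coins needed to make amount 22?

3

 a  0  1  2  3  4  5  6  7  8  9 10 11 12 13 14 15 16 17 18 19 20 21 22
dp  0  -  1  -  2  -  3  -  4  1  1  2  2  3  3  4  4  5  2  2  2  3  3
(- denotes ∞ / unreachable)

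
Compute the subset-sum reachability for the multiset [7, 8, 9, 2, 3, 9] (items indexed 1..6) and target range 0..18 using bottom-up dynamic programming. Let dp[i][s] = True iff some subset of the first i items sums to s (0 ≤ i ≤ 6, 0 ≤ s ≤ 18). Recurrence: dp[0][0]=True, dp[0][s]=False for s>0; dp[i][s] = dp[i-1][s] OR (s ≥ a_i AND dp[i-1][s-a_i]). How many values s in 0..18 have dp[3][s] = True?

7

i\s   0   1   2   3   4   5   6   7   8   9  10  11  12  13  14  15  16  17  18
  0   T   F   F   F   F   F   F   F   F   F   F   F   F   F   F   F   F   F   F
  1   T   F   F   F   F   F   F   T   F   F   F   F   F   F   F   F   F   F   F
  2   T   F   F   F   F   F   F   T   T   F   F   F   F   F   F   T   F   F   F
  3   T   F   F   F   F   F   F   T   T   T   F   F   F   F   F   T   T   T   F
  4   T   F   T   F   F   F   F   T   T   T   T   T   F   F   F   T   T   T   T
  5   T   F   T   T   F   T   F   T   T   T   T   T   T   T   T   T   T   T   T
  6   T   F   T   T   F   T   F   T   T   T   T   T   T   T   T   T   T   T   T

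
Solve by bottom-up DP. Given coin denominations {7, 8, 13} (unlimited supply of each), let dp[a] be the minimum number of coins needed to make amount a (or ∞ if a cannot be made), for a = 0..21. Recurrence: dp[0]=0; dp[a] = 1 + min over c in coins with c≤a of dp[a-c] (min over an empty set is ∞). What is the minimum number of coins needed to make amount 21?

2

 a  0  1  2  3  4  5  6  7  8  9 10 11 12 13 14 15 16 17 18 19 20 21
dp  0  -  -  -  -  -  -  1  1  -  -  -  -  1  2  2  2  -  -  -  2  2
(- denotes ∞ / unreachable)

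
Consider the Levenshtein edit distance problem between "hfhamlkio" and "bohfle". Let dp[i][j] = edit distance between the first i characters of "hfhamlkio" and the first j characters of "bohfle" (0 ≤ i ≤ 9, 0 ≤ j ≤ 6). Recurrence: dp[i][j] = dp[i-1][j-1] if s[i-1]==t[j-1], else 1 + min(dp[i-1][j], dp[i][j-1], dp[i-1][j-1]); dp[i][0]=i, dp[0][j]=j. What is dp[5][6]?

5

   ''  b  o  h  f  l  e
''  0  1  2  3  4  5  6
 h  1  1  2  2  3  4  5
 f  2  2  2  3  2  3  4
 h  3  3  3  2  3  3  4
 a  4  4  4  3  3  4  4
 m  5  5  5  4  4  4  5
 l  6  6  6  5  5  4  5
 k  7  7  7  6  6  5  5
 i  8  8  8  7  7  6  6
 o  9  9  8  8  8  7  7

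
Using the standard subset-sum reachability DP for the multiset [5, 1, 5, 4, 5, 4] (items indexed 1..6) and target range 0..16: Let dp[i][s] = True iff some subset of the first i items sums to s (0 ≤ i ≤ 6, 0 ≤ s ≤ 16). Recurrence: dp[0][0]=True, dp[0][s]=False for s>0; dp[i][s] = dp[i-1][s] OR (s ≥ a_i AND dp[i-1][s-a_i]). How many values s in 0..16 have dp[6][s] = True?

13

i\s   0   1   2   3   4   5   6   7   8   9  10  11  12  13  14  15  16
  0   T   F   F   F   F   F   F   F   F   F   F   F   F   F   F   F   F
  1   T   F   F   F   F   T   F   F   F   F   F   F   F   F   F   F   F
  2   T   T   F   F   F   T   T   F   F   F   F   F   F   F   F   F   F
  3   T   T   F   F   F   T   T   F   F   F   T   T   F   F   F   F   F
  4   T   T   F   F   T   T   T   F   F   T   T   T   F   F   T   T   F
  5   T   T   F   F   T   T   T   F   F   T   T   T   F   F   T   T   T
  6   T   T   F   F   T   T   T   F   T   T   T   T   F   T   T   T   T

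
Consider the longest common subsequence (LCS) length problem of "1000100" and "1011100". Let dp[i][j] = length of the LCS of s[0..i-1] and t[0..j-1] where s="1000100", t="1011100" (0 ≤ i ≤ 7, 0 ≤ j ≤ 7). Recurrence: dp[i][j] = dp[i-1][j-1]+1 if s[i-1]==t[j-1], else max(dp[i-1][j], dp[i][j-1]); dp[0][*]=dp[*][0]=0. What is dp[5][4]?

   ''  1  0  1  1  1  0  0
''  0  0  0  0  0  0  0  0
 1  0  1  1  1  1  1  1  1
 0  0  1  2  2  2  2  2  2
 0  0  1  2  2  2  2  3  3
 0  0  1  2  2  2  2  3  4
 1  0  1  2  3  3  3  3  4
 0  0  1  2  3  3  3  4  4
 0  0  1  2  3  3  3  4  5

3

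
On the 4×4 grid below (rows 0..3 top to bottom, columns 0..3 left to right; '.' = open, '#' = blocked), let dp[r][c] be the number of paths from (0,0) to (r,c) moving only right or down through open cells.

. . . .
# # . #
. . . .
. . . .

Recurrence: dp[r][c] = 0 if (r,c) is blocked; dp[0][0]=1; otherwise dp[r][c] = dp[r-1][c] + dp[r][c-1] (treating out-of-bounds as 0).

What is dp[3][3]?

r\c   0   1   2   3
  0   1   1   1   1
  1   0   0   1   0
  2   0   0   1   1
  3   0   0   1   2

2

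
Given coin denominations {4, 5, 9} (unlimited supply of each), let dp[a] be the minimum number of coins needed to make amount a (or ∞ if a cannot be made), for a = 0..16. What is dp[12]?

 a  0  1  2  3  4  5  6  7  8  9 10 11 12 13 14 15 16
dp  0  -  -  -  1  1  -  -  2  1  2  -  3  2  2  3  4
(- denotes ∞ / unreachable)

3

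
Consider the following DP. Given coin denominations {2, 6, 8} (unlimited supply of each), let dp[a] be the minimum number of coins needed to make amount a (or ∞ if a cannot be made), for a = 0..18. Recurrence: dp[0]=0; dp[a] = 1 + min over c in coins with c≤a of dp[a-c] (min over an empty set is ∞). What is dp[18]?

 a  0  1  2  3  4  5  6  7  8  9 10 11 12 13 14 15 16 17 18
dp  0  -  1  -  2  -  1  -  1  -  2  -  2  -  2  -  2  -  3
(- denotes ∞ / unreachable)

3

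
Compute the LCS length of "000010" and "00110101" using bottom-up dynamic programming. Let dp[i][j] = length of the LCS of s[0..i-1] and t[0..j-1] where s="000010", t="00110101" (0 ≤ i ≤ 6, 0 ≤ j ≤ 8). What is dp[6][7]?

   ''  0  0  1  1  0  1  0  1
''  0  0  0  0  0  0  0  0  0
 0  0  1  1  1  1  1  1  1  1
 0  0  1  2  2  2  2  2  2  2
 0  0  1  2  2  2  3  3  3  3
 0  0  1  2  2  2  3  3  4  4
 1  0  1  2  3  3  3  4  4  5
 0  0  1  2  3  3  4  4  5  5

5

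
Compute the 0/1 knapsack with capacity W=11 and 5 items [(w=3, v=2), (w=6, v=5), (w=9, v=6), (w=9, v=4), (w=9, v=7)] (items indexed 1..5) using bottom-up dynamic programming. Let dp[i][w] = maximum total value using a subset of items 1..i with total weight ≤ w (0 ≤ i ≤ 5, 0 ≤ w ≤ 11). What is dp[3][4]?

i\w   0   1   2   3   4   5   6   7   8   9  10  11
  0   0   0   0   0   0   0   0   0   0   0   0   0
  1   0   0   0   2   2   2   2   2   2   2   2   2
  2   0   0   0   2   2   2   5   5   5   7   7   7
  3   0   0   0   2   2   2   5   5   5   7   7   7
  4   0   0   0   2   2   2   5   5   5   7   7   7
  5   0   0   0   2   2   2   5   5   5   7   7   7

2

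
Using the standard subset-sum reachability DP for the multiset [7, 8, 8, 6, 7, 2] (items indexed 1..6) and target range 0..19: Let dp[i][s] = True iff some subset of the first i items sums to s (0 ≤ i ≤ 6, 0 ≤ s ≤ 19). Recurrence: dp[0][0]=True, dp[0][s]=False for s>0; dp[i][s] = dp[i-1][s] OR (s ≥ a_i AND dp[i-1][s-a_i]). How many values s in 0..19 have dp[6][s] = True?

13

i\s   0   1   2   3   4   5   6   7   8   9  10  11  12  13  14  15  16  17  18  19
  0   T   F   F   F   F   F   F   F   F   F   F   F   F   F   F   F   F   F   F   F
  1   T   F   F   F   F   F   F   T   F   F   F   F   F   F   F   F   F   F   F   F
  2   T   F   F   F   F   F   F   T   T   F   F   F   F   F   F   T   F   F   F   F
  3   T   F   F   F   F   F   F   T   T   F   F   F   F   F   F   T   T   F   F   F
  4   T   F   F   F   F   F   T   T   T   F   F   F   F   T   T   T   T   F   F   F
  5   T   F   F   F   F   F   T   T   T   F   F   F   F   T   T   T   T   F   F   F
  6   T   F   T   F   F   F   T   T   T   T   T   F   F   T   T   T   T   T   T   F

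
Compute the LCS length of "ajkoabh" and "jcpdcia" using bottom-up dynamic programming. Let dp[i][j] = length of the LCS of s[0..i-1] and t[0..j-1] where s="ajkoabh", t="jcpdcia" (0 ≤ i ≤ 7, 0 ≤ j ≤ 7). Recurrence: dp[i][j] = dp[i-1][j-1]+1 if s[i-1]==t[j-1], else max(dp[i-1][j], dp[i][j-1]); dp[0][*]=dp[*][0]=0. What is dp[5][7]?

2

   ''  j  c  p  d  c  i  a
''  0  0  0  0  0  0  0  0
 a  0  0  0  0  0  0  0  1
 j  0  1  1  1  1  1  1  1
 k  0  1  1  1  1  1  1  1
 o  0  1  1  1  1  1  1  1
 a  0  1  1  1  1  1  1  2
 b  0  1  1  1  1  1  1  2
 h  0  1  1  1  1  1  1  2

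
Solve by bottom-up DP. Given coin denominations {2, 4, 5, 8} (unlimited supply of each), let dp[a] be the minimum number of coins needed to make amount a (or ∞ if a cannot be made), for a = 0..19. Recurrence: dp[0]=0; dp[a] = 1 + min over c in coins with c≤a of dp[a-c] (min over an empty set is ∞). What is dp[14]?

 a  0  1  2  3  4  5  6  7  8  9 10 11 12 13 14 15 16 17 18 19
dp  0  -  1  -  1  1  2  2  1  2  2  3  2  2  3  3  2  3  3  4
(- denotes ∞ / unreachable)

3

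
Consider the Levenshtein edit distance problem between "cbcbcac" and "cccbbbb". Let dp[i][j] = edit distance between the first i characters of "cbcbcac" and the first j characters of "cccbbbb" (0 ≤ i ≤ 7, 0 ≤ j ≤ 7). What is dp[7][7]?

   ''  c  c  c  b  b  b  b
''  0  1  2  3  4  5  6  7
 c  1  0  1  2  3  4  5  6
 b  2  1  1  2  2  3  4  5
 c  3  2  1  1  2  3  4  5
 b  4  3  2  2  1  2  3  4
 c  5  4  3  2  2  2  3  4
 a  6  5  4  3  3  3  3  4
 c  7  6  5  4  4  4  4  4

4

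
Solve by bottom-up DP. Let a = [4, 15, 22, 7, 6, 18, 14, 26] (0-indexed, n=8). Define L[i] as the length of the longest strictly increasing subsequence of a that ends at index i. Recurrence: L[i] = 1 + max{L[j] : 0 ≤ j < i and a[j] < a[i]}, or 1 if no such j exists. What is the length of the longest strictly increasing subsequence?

4

   i    0    1    2    3    4    5    6    7
a[i]    4   15   22    7    6   18   14   26
L[i]    1    2    3    2    2    3    3    4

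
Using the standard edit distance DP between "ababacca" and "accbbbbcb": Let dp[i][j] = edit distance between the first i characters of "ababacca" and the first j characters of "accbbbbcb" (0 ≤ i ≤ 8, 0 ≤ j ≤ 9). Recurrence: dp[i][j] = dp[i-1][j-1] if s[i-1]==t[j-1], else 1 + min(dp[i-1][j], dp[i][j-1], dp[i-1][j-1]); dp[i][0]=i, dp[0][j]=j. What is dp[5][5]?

3

   ''  a  c  c  b  b  b  b  c  b
''  0  1  2  3  4  5  6  7  8  9
 a  1  0  1  2  3  4  5  6  7  8
 b  2  1  1  2  2  3  4  5  6  7
 a  3  2  2  2  3  3  4  5  6  7
 b  4  3  3  3  2  3  3  4  5  6
 a  5  4  4  4  3  3  4  4  5  6
 c  6  5  4  4  4  4  4  5  4  5
 c  7  6  5  4  5  5  5  5  5  5
 a  8  7  6  5  5  6  6  6  6  6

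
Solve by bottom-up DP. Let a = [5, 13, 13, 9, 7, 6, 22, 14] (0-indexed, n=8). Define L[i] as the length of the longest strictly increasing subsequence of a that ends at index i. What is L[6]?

3

   i    0    1    2    3    4    5    6    7
a[i]    5   13   13    9    7    6   22   14
L[i]    1    2    2    2    2    2    3    3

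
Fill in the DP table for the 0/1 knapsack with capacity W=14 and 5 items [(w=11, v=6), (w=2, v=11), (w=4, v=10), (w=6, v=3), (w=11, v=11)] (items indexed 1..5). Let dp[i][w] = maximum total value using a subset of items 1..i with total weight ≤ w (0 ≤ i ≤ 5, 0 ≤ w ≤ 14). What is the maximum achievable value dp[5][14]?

24

i\w   0   1   2   3   4   5   6   7   8   9  10  11  12  13  14
  0   0   0   0   0   0   0   0   0   0   0   0   0   0   0   0
  1   0   0   0   0   0   0   0   0   0   0   0   6   6   6   6
  2   0   0  11  11  11  11  11  11  11  11  11  11  11  17  17
  3   0   0  11  11  11  11  21  21  21  21  21  21  21  21  21
  4   0   0  11  11  11  11  21  21  21  21  21  21  24  24  24
  5   0   0  11  11  11  11  21  21  21  21  21  21  24  24  24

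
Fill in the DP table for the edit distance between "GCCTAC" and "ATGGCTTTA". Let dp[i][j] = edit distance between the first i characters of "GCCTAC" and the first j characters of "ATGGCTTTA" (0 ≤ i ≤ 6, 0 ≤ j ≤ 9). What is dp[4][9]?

   ''  A  T  G  G  C  T  T  T  A
''  0  1  2  3  4  5  6  7  8  9
 G  1  1  2  2  3  4  5  6  7  8
 C  2  2  2  3  3  3  4  5  6  7
 C  3  3  3  3  4  3  4  5  6  7
 T  4  4  3  4  4  4  3  4  5  6
 A  5  4  4  4  5  5  4  4  5  5
 C  6  5  5  5  5  5  5  5  5  6

6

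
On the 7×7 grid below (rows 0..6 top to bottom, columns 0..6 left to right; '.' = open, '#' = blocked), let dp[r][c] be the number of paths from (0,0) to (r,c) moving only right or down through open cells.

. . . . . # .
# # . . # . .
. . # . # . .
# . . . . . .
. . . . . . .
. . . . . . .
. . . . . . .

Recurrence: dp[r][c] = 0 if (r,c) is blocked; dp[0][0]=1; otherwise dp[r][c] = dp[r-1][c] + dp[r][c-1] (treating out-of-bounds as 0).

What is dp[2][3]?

2

r\c   0   1   2   3   4   5   6
  0   1   1   1   1   1   0   0
  1   0   0   1   2   0   0   0
  2   0   0   0   2   0   0   0
  3   0   0   0   2   2   2   2
  4   0   0   0   2   4   6   8
  5   0   0   0   2   6  12  20
  6   0   0   0   2   8  20  40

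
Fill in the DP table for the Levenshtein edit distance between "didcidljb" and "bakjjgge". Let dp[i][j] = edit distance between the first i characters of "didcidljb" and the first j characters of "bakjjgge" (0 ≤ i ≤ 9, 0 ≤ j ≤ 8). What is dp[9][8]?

   ''  b  a  k  j  j  g  g  e
''  0  1  2  3  4  5  6  7  8
 d  1  1  2  3  4  5  6  7  8
 i  2  2  2  3  4  5  6  7  8
 d  3  3  3  3  4  5  6  7  8
 c  4  4  4  4  4  5  6  7  8
 i  5  5  5  5  5  5  6  7  8
 d  6  6  6  6  6  6  6  7  8
 l  7  7  7  7  7  7  7  7  8
 j  8  8  8  8  7  7  8  8  8
 b  9  8  9  9  8  8  8  9  9

9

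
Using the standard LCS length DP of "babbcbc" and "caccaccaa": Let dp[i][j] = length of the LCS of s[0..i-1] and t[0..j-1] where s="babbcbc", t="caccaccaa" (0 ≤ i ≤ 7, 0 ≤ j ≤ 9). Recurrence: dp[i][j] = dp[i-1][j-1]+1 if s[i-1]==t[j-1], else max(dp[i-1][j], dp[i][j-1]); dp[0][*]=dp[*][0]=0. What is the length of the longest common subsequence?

   ''  c  a  c  c  a  c  c  a  a
''  0  0  0  0  0  0  0  0  0  0
 b  0  0  0  0  0  0  0  0  0  0
 a  0  0  1  1  1  1  1  1  1  1
 b  0  0  1  1  1  1  1  1  1  1
 b  0  0  1  1  1  1  1  1  1  1
 c  0  1  1  2  2  2  2  2  2  2
 b  0  1  1  2  2  2  2  2  2  2
 c  0  1  1  2  3  3  3  3  3  3

3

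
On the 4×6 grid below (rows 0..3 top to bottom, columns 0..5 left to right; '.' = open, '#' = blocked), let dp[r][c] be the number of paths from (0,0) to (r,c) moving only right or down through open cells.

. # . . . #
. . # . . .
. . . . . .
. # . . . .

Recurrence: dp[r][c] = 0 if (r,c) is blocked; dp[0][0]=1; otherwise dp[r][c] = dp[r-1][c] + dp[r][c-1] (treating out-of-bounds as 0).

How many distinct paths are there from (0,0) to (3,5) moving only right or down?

8

r\c   0   1   2   3   4   5
  0   1   0   0   0   0   0
  1   1   1   0   0   0   0
  2   1   2   2   2   2   2
  3   1   0   2   4   6   8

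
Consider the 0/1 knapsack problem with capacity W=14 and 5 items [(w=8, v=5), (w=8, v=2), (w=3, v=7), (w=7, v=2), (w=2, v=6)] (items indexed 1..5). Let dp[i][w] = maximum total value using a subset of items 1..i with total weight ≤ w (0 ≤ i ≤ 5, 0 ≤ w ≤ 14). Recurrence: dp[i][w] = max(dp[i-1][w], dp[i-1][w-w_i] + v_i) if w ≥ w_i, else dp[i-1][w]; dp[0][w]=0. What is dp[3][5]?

7

i\w   0   1   2   3   4   5   6   7   8   9  10  11  12  13  14
  0   0   0   0   0   0   0   0   0   0   0   0   0   0   0   0
  1   0   0   0   0   0   0   0   0   5   5   5   5   5   5   5
  2   0   0   0   0   0   0   0   0   5   5   5   5   5   5   5
  3   0   0   0   7   7   7   7   7   7   7   7  12  12  12  12
  4   0   0   0   7   7   7   7   7   7   7   9  12  12  12  12
  5   0   0   6   7   7  13  13  13  13  13  13  13  15  18  18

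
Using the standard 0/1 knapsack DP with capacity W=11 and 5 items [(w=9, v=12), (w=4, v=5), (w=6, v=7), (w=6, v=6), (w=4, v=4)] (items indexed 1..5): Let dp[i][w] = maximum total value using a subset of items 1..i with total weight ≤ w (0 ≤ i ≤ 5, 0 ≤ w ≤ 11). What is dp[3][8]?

i\w   0   1   2   3   4   5   6   7   8   9  10  11
  0   0   0   0   0   0   0   0   0   0   0   0   0
  1   0   0   0   0   0   0   0   0   0  12  12  12
  2   0   0   0   0   5   5   5   5   5  12  12  12
  3   0   0   0   0   5   5   7   7   7  12  12  12
  4   0   0   0   0   5   5   7   7   7  12  12  12
  5   0   0   0   0   5   5   7   7   9  12  12  12

7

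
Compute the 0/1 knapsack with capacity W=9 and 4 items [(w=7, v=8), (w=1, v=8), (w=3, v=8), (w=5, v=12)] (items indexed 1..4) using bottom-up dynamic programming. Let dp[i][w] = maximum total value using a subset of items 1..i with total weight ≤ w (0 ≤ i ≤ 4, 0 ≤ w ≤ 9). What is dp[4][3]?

8

i\w   0   1   2   3   4   5   6   7   8   9
  0   0   0   0   0   0   0   0   0   0   0
  1   0   0   0   0   0   0   0   8   8   8
  2   0   8   8   8   8   8   8   8  16  16
  3   0   8   8   8  16  16  16  16  16  16
  4   0   8   8   8  16  16  20  20  20  28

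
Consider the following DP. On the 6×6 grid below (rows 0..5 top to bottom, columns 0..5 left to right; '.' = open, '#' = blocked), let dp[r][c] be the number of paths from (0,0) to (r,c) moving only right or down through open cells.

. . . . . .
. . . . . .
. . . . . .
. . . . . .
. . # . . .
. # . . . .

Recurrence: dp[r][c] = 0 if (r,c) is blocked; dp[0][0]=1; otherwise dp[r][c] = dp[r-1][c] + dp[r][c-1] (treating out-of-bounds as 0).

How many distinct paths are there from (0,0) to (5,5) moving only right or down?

r\c   0   1   2   3   4   5
  0   1   1   1   1   1   1
  1   1   2   3   4   5   6
  2   1   3   6  10  15  21
  3   1   4  10  20  35  56
  4   1   5   0  20  55 111
  5   1   0   0  20  75 186

186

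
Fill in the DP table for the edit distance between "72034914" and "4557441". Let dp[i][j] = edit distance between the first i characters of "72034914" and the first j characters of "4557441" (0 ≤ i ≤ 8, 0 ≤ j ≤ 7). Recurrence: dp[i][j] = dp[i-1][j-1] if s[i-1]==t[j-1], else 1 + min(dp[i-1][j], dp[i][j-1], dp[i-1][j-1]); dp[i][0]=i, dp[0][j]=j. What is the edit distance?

   ''  4  5  5  7  4  4  1
''  0  1  2  3  4  5  6  7
 7  1  1  2  3  3  4  5  6
 2  2  2  2  3  4  4  5  6
 0  3  3  3  3  4  5  5  6
 3  4  4  4  4  4  5  6  6
 4  5  4  5  5  5  4  5  6
 9  6  5  5  6  6  5  5  6
 1  7  6  6  6  7  6  6  5
 4  8  7  7  7  7  7  6  6

6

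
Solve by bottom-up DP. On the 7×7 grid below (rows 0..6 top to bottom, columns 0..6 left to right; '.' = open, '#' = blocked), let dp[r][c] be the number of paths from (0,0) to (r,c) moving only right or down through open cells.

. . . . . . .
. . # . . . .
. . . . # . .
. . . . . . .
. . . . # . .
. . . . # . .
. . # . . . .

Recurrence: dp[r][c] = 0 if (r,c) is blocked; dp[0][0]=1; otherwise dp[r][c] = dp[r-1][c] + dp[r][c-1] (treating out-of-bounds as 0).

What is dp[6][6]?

r\c   0   1   2   3   4   5   6
  0   1   1   1   1   1   1   1
  1   1   2   0   1   2   3   4
  2   1   3   3   4   0   3   7
  3   1   4   7  11  11  14  21
  4   1   5  12  23   0  14  35
  5   1   6  18  41   0  14  49
  6   1   7   0  41  41  55 104

104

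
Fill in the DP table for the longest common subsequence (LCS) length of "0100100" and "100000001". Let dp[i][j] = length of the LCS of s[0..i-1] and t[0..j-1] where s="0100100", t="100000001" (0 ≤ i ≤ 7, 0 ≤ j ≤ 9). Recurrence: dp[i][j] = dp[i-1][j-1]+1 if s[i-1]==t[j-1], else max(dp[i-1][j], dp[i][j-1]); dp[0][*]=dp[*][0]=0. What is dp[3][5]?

   ''  1  0  0  0  0  0  0  0  1
''  0  0  0  0  0  0  0  0  0  0
 0  0  0  1  1  1  1  1  1  1  1
 1  0  1  1  1  1  1  1  1  1  2
 0  0  1  2  2  2  2  2  2  2  2
 0  0  1  2  3  3  3  3  3  3  3
 1  0  1  2  3  3  3  3  3  3  4
 0  0  1  2  3  4  4  4  4  4  4
 0  0  1  2  3  4  5  5  5  5  5

2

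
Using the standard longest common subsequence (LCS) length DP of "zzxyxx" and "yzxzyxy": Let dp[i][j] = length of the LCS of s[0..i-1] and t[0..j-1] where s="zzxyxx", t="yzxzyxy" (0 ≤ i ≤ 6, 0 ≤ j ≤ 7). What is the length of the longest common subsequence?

   ''  y  z  x  z  y  x  y
''  0  0  0  0  0  0  0  0
 z  0  0  1  1  1  1  1  1
 z  0  0  1  1  2  2  2  2
 x  0  0  1  2  2  2  3  3
 y  0  1  1  2  2  3  3  4
 x  0  1  1  2  2  3  4  4
 x  0  1  1  2  2  3  4  4

4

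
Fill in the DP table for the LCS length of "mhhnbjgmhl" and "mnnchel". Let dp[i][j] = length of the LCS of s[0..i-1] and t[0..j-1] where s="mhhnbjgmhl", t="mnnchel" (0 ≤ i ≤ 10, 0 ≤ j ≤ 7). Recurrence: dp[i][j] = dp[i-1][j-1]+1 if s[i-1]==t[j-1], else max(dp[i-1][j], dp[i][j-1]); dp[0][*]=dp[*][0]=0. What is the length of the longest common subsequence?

   ''  m  n  n  c  h  e  l
''  0  0  0  0  0  0  0  0
 m  0  1  1  1  1  1  1  1
 h  0  1  1  1  1  2  2  2
 h  0  1  1  1  1  2  2  2
 n  0  1  2  2  2  2  2  2
 b  0  1  2  2  2  2  2  2
 j  0  1  2  2  2  2  2  2
 g  0  1  2  2  2  2  2  2
 m  0  1  2  2  2  2  2  2
 h  0  1  2  2  2  3  3  3
 l  0  1  2  2  2  3  3  4

4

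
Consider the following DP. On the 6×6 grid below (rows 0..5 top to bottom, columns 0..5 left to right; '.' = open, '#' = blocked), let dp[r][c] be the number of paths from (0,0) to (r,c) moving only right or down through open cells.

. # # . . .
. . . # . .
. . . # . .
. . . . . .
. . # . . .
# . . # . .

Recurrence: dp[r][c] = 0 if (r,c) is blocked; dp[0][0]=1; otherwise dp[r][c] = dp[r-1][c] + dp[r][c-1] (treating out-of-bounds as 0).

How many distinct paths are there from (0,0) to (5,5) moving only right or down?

30

r\c   0   1   2   3   4   5
  0   1   0   0   0   0   0
  1   1   1   1   0   0   0
  2   1   2   3   0   0   0
  3   1   3   6   6   6   6
  4   1   4   0   6  12  18
  5   0   4   4   0  12  30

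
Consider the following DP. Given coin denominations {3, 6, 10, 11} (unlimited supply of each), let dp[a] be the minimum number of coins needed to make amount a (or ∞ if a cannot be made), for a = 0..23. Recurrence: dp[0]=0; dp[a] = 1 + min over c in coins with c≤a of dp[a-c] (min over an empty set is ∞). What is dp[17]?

 a  0  1  2  3  4  5  6  7  8  9 10 11 12 13 14 15 16 17 18 19 20 21 22 23
dp  0  -  -  1  -  -  1  -  -  2  1  1  2  2  2  3  2  2  3  3  2  2  2  3
(- denotes ∞ / unreachable)

2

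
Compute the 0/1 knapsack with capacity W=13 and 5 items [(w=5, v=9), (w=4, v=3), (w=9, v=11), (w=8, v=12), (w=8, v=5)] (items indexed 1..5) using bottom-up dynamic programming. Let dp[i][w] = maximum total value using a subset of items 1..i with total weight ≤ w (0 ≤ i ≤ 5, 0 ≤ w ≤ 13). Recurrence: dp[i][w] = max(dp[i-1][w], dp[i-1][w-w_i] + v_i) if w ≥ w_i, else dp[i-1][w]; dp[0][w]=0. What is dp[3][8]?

9

i\w   0   1   2   3   4   5   6   7   8   9  10  11  12  13
  0   0   0   0   0   0   0   0   0   0   0   0   0   0   0
  1   0   0   0   0   0   9   9   9   9   9   9   9   9   9
  2   0   0   0   0   3   9   9   9   9  12  12  12  12  12
  3   0   0   0   0   3   9   9   9   9  12  12  12  12  14
  4   0   0   0   0   3   9   9   9  12  12  12  12  15  21
  5   0   0   0   0   3   9   9   9  12  12  12  12  15  21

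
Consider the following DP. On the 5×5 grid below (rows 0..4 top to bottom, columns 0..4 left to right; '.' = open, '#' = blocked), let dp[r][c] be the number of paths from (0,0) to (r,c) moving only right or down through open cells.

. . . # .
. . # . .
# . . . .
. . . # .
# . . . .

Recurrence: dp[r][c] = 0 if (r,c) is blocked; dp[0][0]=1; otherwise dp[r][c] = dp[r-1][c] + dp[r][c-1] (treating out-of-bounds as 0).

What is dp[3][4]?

r\c   0   1   2   3   4
  0   1   1   1   0   0
  1   1   2   0   0   0
  2   0   2   2   2   2
  3   0   2   4   0   2
  4   0   2   6   6   8

2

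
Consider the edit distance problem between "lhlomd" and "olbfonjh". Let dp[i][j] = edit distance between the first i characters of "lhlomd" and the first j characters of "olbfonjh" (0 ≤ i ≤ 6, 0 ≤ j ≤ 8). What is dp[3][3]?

   ''  o  l  b  f  o  n  j  h
''  0  1  2  3  4  5  6  7  8
 l  1  1  1  2  3  4  5  6  7
 h  2  2  2  2  3  4  5  6  6
 l  3  3  2  3  3  4  5  6  7
 o  4  3  3  3  4  3  4  5  6
 m  5  4  4  4  4  4  4  5  6
 d  6  5  5  5  5  5  5  5  6

3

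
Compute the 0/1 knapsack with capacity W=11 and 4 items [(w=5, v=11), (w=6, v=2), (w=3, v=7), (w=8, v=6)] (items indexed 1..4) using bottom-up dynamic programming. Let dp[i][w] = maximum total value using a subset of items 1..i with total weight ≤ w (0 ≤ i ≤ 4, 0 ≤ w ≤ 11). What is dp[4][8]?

18

i\w   0   1   2   3   4   5   6   7   8   9  10  11
  0   0   0   0   0   0   0   0   0   0   0   0   0
  1   0   0   0   0   0  11  11  11  11  11  11  11
  2   0   0   0   0   0  11  11  11  11  11  11  13
  3   0   0   0   7   7  11  11  11  18  18  18  18
  4   0   0   0   7   7  11  11  11  18  18  18  18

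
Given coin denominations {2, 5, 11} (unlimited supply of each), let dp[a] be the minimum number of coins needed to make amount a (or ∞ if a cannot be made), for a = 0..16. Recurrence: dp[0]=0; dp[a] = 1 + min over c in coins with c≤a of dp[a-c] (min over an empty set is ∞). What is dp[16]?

2

 a  0  1  2  3  4  5  6  7  8  9 10 11 12 13 14 15 16
dp  0  -  1  -  2  1  3  2  4  3  2  1  3  2  4  3  2
(- denotes ∞ / unreachable)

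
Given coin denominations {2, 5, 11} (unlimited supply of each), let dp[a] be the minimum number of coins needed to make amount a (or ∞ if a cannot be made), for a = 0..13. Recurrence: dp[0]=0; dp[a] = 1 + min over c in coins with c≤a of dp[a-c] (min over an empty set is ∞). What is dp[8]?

4

 a  0  1  2  3  4  5  6  7  8  9 10 11 12 13
dp  0  -  1  -  2  1  3  2  4  3  2  1  3  2
(- denotes ∞ / unreachable)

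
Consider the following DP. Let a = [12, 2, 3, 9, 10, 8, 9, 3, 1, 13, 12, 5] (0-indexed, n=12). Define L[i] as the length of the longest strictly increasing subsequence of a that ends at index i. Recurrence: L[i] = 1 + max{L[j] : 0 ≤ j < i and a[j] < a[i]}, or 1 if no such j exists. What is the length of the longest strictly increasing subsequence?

5

   i    0    1    2    3    4    5    6    7    8    9   10   11
a[i]   12    2    3    9   10    8    9    3    1   13   12    5
L[i]    1    1    2    3    4    3    4    2    1    5    5    3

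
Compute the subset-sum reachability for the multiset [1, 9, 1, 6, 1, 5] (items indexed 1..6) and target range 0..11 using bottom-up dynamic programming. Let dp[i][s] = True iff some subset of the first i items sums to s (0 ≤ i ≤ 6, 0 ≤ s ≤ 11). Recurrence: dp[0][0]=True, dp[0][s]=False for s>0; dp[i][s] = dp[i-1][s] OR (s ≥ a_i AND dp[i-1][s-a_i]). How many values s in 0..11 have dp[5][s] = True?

i\s   0   1   2   3   4   5   6   7   8   9  10  11
  0   T   F   F   F   F   F   F   F   F   F   F   F
  1   T   T   F   F   F   F   F   F   F   F   F   F
  2   T   T   F   F   F   F   F   F   F   T   T   F
  3   T   T   T   F   F   F   F   F   F   T   T   T
  4   T   T   T   F   F   F   T   T   T   T   T   T
  5   T   T   T   T   F   F   T   T   T   T   T   T
  6   T   T   T   T   F   T   T   T   T   T   T   T

10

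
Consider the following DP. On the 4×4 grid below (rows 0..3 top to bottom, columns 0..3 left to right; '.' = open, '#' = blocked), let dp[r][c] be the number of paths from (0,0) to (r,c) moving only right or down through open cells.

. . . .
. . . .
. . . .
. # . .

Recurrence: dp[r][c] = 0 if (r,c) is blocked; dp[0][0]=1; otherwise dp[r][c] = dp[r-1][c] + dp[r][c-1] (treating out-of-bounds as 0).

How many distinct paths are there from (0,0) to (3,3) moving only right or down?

16

r\c   0   1   2   3
  0   1   1   1   1
  1   1   2   3   4
  2   1   3   6  10
  3   1   0   6  16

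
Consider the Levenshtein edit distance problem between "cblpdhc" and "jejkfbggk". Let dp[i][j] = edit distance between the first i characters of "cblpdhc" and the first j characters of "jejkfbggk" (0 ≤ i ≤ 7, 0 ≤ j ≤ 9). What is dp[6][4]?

   ''  j  e  j  k  f  b  g  g  k
''  0  1  2  3  4  5  6  7  8  9
 c  1  1  2  3  4  5  6  7  8  9
 b  2  2  2  3  4  5  5  6  7  8
 l  3  3  3  3  4  5  6  6  7  8
 p  4  4  4  4  4  5  6  7  7  8
 d  5  5  5  5  5  5  6  7  8  8
 h  6  6  6  6  6  6  6  7  8  9
 c  7  7  7  7  7  7  7  7  8  9

6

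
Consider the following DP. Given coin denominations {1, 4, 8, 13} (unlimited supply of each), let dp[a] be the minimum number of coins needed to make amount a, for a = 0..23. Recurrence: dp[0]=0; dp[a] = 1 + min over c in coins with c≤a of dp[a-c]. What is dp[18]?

 a  0  1  2  3  4  5  6  7  8  9 10 11 12 13 14 15 16 17 18 19 20 21 22 23
dp  0  1  2  3  1  2  3  4  1  2  3  4  2  1  2  3  2  2  3  4  3  2  3  4

3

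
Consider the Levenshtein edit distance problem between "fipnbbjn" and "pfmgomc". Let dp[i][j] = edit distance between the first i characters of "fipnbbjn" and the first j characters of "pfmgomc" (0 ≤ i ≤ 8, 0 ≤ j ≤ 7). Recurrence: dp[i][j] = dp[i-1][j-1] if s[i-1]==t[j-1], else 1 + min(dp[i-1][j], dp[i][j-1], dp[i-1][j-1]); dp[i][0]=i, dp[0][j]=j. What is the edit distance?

8

   ''  p  f  m  g  o  m  c
''  0  1  2  3  4  5  6  7
 f  1  1  1  2  3  4  5  6
 i  2  2  2  2  3  4  5  6
 p  3  2  3  3  3  4  5  6
 n  4  3  3  4  4  4  5  6
 b  5  4  4  4  5  5  5  6
 b  6  5  5  5  5  6  6  6
 j  7  6  6  6  6  6  7  7
 n  8  7  7  7  7  7  7  8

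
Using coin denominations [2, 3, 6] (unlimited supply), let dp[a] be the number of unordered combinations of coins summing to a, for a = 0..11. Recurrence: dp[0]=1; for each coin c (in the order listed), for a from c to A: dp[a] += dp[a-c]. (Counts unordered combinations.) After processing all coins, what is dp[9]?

after  coin     0     1     2     3     4     5     6     7     8     9    10    11
          2     1     0     1     0     1     0     1     0     1     0     1     0
          3     1     0     1     1     1     1     2     1     2     2     2     2
          6     1     0     1     1     1     1     3     1     3     3     3     3

3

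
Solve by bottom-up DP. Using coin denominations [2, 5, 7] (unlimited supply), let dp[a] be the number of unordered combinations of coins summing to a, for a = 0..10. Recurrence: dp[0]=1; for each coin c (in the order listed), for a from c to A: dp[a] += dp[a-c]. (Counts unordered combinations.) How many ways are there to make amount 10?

after  coin     0     1     2     3     4     5     6     7     8     9    10
          2     1     0     1     0     1     0     1     0     1     0     1
          5     1     0     1     0     1     1     1     1     1     1     2
          7     1     0     1     0     1     1     1     2     1     2     2

2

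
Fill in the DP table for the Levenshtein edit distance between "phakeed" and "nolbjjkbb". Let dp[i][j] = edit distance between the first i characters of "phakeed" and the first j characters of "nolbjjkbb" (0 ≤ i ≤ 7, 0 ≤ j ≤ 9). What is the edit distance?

   ''  n  o  l  b  j  j  k  b  b
''  0  1  2  3  4  5  6  7  8  9
 p  1  1  2  3  4  5  6  7  8  9
 h  2  2  2  3  4  5  6  7  8  9
 a  3  3  3  3  4  5  6  7  8  9
 k  4  4  4  4  4  5  6  6  7  8
 e  5  5  5  5  5  5  6  7  7  8
 e  6  6  6  6  6  6  6  7  8  8
 d  7  7  7  7  7  7  7  7  8  9

9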